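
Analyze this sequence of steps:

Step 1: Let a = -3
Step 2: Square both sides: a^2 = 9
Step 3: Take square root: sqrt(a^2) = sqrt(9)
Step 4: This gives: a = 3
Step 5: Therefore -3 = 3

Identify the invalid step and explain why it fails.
Step 4: This gives: a = 3

Step 4 incorrectly states that sqrt(a^2) = a. The correct identity is sqrt(a^2) = |a|. Since a = -3 < 0, we have sqrt(a^2) = |-3| = 3, not a = -3.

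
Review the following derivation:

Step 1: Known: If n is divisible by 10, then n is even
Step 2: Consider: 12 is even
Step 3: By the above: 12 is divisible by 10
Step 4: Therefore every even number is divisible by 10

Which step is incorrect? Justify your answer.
Step 3: By the above: 12 is divisible by 10

Step 3 commits the fallacy of affirming the consequent. The known fact 'divisible by 10 → even' does NOT imply 'even → divisible by 10'. That would be the converse, which is false. For example, 12 is even but 12 ÷ 10 = 1.20, which is not an integer.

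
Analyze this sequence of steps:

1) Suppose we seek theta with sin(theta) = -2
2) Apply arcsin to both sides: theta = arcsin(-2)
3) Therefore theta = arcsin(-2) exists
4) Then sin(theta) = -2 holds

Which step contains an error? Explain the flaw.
Step 2: Apply arcsin to both sides: theta = arcsin(-2)

Step 2 applies arcsin to -2. However, arcsin(x) is only defined for x in [-1, 1] because sin(theta) can only produce values in that range. Since |-2| > 1, arcsin(-2) is undefined. There is no angle whose sine equals -2.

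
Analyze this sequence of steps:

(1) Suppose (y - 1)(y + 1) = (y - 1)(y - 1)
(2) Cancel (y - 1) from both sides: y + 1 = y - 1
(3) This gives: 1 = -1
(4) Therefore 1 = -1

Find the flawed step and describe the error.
Step 2: Cancel (y - 1) from both sides: y + 1 = y - 1

Step 2 cancels (y - 1) from both sides. This is only valid if (y - 1) ≠ 0, i.e., y ≠ 1. When y = 1, both sides equal zero regardless of the other factors. The correct approach requires considering y = 1 as a separate case.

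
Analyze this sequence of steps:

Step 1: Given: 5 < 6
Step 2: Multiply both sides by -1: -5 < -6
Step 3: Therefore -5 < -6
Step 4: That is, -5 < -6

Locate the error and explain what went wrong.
Step 2: Multiply both sides by -1: -5 < -6

Step 2 multiplies both sides by -1 but fails to reverse the inequality sign. When multiplying (or dividing) an inequality by a negative number, the direction must be reversed. Since 5 < 6, we should get -5 > -6, i.e., -5 > -6.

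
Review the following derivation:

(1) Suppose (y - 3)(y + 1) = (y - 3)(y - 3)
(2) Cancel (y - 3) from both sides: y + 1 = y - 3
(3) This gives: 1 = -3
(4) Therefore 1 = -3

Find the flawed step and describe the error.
Step 2: Cancel (y - 3) from both sides: y + 1 = y - 3

Step 2 cancels (y - 3) from both sides. This is only valid if (y - 3) ≠ 0, i.e., y ≠ 3. When y = 3, both sides equal zero regardless of the other factors. The correct approach requires considering y = 3 as a separate case.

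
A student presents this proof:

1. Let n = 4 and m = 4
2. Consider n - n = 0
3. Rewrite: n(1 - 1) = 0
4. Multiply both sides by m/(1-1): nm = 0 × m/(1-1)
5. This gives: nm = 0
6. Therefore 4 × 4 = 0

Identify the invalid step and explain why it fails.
Step 4: Multiply both sides by m/(1-1): nm = 0 × m/(1-1)

Step 4 multiplies both sides by m/(1-1). However, 1-1 = 0, so this is multiplication by m/0, which is undefined. We cannot multiply by an undefined expression.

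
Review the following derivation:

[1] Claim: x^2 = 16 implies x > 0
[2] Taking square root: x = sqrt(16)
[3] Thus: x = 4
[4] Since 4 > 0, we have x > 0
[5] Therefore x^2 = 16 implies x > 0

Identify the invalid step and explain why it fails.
Step 2: Taking square root: x = sqrt(16)

Step 2 takes the square root and assumes the positive root only. The equation x^2 = 16 actually has two solutions: x = 4 and x = -4. The proof silently assumes x > 0 without justification, then uses this assumption to conclude x > 0, which is circular. The counterexample x = -4 shows the claim is false.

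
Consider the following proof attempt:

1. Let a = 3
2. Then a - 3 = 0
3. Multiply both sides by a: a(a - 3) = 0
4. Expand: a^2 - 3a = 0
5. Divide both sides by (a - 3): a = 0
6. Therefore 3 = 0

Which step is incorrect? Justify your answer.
Step 5: Divide both sides by (a - 3): a = 0

Step 5 divides both sides by (a - 3). However, since a = 3, we have (a - 3) = 0. Division by zero is undefined, making this step invalid.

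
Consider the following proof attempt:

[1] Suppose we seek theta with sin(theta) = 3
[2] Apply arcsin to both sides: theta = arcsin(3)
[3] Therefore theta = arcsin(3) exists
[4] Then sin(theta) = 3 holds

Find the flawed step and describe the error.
Step 2: Apply arcsin to both sides: theta = arcsin(3)

Step 2 applies arcsin to 3. However, arcsin(x) is only defined for x in [-1, 1] because sin(theta) can only produce values in that range. Since |3| > 1, arcsin(3) is undefined. There is no angle whose sine equals 3.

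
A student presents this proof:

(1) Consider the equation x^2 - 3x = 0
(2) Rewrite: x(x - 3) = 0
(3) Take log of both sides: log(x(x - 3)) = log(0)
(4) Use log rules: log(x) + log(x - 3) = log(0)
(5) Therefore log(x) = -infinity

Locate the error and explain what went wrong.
Step 3: Take log of both sides: log(x(x - 3)) = log(0)

Step 3 takes the logarithm of both sides, resulting in log(0) on the right side. The logarithm is only defined for positive numbers; log(0) is undefined (approaches negative infinity). This operation is invalid.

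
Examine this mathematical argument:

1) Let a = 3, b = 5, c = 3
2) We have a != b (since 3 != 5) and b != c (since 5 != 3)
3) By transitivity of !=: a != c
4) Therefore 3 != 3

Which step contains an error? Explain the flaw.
Step 3: By transitivity of !=: a != c

Step 3 incorrectly applies transitivity to the '!=' relation. Transitivity states: if a R b and b R c, then a R c. However, '!=' is not transitive. Counterexample: 3 != 5 and 5 != 3, but 3 = 3 (both equal 3). Transitivity holds for relations like <, <=, =, but not for !=.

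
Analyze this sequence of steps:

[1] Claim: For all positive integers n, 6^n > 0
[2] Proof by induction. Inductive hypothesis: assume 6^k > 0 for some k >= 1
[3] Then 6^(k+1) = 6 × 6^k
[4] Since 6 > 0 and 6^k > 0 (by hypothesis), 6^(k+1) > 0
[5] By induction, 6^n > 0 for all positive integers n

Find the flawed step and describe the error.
Step 5: By induction, 6^n > 0 for all positive integers n

Step 5 concludes the proof by induction, but no base case was ever established. A valid induction proof requires: (1) a base case proving 6^1 > 0, and (2) an inductive step showing IF 6^k > 0 THEN 6^(k+1) > 0. Steps 2-4 correctly establish the inductive step, but without the base case the conclusion in step 5 does not follow.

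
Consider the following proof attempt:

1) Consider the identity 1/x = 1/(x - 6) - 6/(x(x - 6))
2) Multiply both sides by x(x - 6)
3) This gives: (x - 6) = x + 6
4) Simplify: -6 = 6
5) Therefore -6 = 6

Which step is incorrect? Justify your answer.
Step 3: This gives: (x - 6) = x + 6

Step 3 makes a sign error when clearing denominators. Multiplying -6/(x(x - 6)) by x(x - 6) gives -6, not +6. The correct result is (x - 6) = x - 6, which is trivially true, not (x - 6) = x + 6. (Step 1 is a valid identity: 1/(x - 6) - 6/(x(x - 6)) = (x - 6)/(x(x - 6)) = 1/x.)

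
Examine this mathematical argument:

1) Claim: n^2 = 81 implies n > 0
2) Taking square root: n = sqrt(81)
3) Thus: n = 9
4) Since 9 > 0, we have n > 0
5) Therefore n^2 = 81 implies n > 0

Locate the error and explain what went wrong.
Step 2: Taking square root: n = sqrt(81)

Step 2 takes the square root and assumes the positive root only. The equation n^2 = 81 actually has two solutions: n = 9 and n = -9. The proof silently assumes n > 0 without justification, then uses this assumption to conclude n > 0, which is circular. The counterexample n = -9 shows the claim is false.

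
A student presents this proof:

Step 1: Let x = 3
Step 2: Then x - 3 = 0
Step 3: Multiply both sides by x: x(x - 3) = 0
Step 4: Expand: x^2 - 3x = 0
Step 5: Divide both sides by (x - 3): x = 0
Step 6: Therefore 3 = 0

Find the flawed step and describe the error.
Step 5: Divide both sides by (x - 3): x = 0

Step 5 divides both sides by (x - 3). However, since x = 3, we have (x - 3) = 0. Division by zero is undefined, making this step invalid.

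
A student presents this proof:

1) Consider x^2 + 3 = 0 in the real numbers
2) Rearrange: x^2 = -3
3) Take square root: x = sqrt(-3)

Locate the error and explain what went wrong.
Step 3: Take square root: x = sqrt(-3)

Step 3 takes the square root of -3, which is negative. In the real number system, the square root of a negative number is undefined. The equation x^2 + 3 = 0 has no real solutions. Square roots of negative numbers only exist in the complex numbers.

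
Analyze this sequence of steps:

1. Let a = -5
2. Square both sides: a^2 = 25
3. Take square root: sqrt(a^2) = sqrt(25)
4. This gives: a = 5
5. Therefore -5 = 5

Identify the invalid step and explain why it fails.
Step 4: This gives: a = 5

Step 4 incorrectly states that sqrt(a^2) = a. The correct identity is sqrt(a^2) = |a|. Since a = -5 < 0, we have sqrt(a^2) = |-5| = 5, not a = -5.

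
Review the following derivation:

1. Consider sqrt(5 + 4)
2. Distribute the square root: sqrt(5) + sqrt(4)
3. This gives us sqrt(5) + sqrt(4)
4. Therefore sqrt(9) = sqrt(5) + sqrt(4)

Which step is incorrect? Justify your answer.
Step 2: Distribute the square root: sqrt(5) + sqrt(4)

Step 2 incorrectly 'distributes' the square root over addition. The square root function does not distribute: sqrt(a + b) ≠ sqrt(a) + sqrt(b). In fact, sqrt(5 + 4) = sqrt(9) ≈ 3.0000, while sqrt(5) + sqrt(4) ≈ 4.2361.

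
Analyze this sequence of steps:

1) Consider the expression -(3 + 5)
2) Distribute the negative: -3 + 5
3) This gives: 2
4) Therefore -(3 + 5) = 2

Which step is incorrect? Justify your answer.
Step 2: Distribute the negative: -3 + 5

Step 2 incorrectly distributes the negative sign. The correct distribution is -(3 + 5) = -3 - 5 = -8. The negative must be applied to both terms, not just the first. The error treats -(3 + 5) as -3 + 5, which equals 2 instead of -8.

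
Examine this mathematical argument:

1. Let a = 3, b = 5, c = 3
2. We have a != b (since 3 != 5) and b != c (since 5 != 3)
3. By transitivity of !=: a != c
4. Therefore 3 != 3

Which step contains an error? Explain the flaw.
Step 3: By transitivity of !=: a != c

Step 3 incorrectly applies transitivity to the '!=' relation. Transitivity states: if a R b and b R c, then a R c. However, '!=' is not transitive. Counterexample: 3 != 5 and 5 != 3, but 3 = 3 (both equal 3). Transitivity holds for relations like <, <=, =, but not for !=.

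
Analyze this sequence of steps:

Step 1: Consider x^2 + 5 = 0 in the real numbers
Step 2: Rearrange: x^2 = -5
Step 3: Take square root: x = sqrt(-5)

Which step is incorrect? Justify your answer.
Step 3: Take square root: x = sqrt(-5)

Step 3 takes the square root of -5, which is negative. In the real number system, the square root of a negative number is undefined. The equation x^2 + 5 = 0 has no real solutions. Square roots of negative numbers only exist in the complex numbers.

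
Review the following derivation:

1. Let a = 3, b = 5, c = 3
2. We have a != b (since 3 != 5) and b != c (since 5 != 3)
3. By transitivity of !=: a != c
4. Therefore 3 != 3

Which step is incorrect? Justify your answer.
Step 3: By transitivity of !=: a != c

Step 3 incorrectly applies transitivity to the '!=' relation. Transitivity states: if a R b and b R c, then a R c. However, '!=' is not transitive. Counterexample: 3 != 5 and 5 != 3, but 3 = 3 (both equal 3). Transitivity holds for relations like <, <=, =, but not for !=.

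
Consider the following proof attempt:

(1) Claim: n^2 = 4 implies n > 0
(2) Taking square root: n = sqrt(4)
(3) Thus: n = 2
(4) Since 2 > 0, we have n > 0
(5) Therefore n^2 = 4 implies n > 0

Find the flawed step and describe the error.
Step 2: Taking square root: n = sqrt(4)

Step 2 takes the square root and assumes the positive root only. The equation n^2 = 4 actually has two solutions: n = 2 and n = -2. The proof silently assumes n > 0 without justification, then uses this assumption to conclude n > 0, which is circular. The counterexample n = -2 shows the claim is false.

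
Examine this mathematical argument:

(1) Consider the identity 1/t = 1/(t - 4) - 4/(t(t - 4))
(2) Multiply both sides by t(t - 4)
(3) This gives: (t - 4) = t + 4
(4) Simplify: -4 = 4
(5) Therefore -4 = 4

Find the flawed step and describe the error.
Step 3: This gives: (t - 4) = t + 4

Step 3 makes a sign error when clearing denominators. Multiplying -4/(t(t - 4)) by t(t - 4) gives -4, not +4. The correct result is (t - 4) = t - 4, which is trivially true, not (t - 4) = t + 4. (Step 1 is a valid identity: 1/(t - 4) - 4/(t(t - 4)) = (t - 4)/(t(t - 4)) = 1/t.)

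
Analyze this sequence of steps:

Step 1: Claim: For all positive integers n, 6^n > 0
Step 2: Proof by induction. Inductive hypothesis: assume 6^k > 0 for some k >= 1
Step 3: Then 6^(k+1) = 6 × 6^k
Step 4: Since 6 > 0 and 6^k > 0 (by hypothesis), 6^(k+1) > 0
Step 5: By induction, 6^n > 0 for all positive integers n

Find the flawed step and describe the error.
Step 5: By induction, 6^n > 0 for all positive integers n

Step 5 concludes the proof by induction, but no base case was ever established. A valid induction proof requires: (1) a base case proving 6^1 > 0, and (2) an inductive step showing IF 6^k > 0 THEN 6^(k+1) > 0. Steps 2-4 correctly establish the inductive step, but without the base case the conclusion in step 5 does not follow.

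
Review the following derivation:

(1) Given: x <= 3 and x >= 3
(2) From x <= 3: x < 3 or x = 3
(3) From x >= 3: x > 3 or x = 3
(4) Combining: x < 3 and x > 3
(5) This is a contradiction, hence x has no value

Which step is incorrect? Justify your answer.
Step 4: Combining: x < 3 and x > 3

Step 4 incorrectly combines the conditions. From x <= 3 and x >= 3, the intersection is x = 3. The error treats the 'or' cases as 'and' requirements. The correct conclusion is that x = 3 is the unique solution, not that no solution exists.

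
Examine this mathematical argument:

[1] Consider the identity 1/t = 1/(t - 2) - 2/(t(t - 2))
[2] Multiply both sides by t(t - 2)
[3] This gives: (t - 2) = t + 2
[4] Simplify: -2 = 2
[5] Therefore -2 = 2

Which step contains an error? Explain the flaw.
Step 3: This gives: (t - 2) = t + 2

Step 3 makes a sign error when clearing denominators. Multiplying -2/(t(t - 2)) by t(t - 2) gives -2, not +2. The correct result is (t - 2) = t - 2, which is trivially true, not (t - 2) = t + 2. (Step 1 is a valid identity: 1/(t - 2) - 2/(t(t - 2)) = (t - 2)/(t(t - 2)) = 1/t.)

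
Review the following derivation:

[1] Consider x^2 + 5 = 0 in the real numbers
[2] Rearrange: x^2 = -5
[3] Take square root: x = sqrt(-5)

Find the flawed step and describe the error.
Step 3: Take square root: x = sqrt(-5)

Step 3 takes the square root of -5, which is negative. In the real number system, the square root of a negative number is undefined. The equation x^2 + 5 = 0 has no real solutions. Square roots of negative numbers only exist in the complex numbers.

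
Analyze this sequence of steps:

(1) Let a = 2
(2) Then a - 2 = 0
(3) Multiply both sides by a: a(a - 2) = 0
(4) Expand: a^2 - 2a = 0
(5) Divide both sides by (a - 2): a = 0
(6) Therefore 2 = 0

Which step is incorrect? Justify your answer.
Step 5: Divide both sides by (a - 2): a = 0

Step 5 divides both sides by (a - 2). However, since a = 2, we have (a - 2) = 0. Division by zero is undefined, making this step invalid.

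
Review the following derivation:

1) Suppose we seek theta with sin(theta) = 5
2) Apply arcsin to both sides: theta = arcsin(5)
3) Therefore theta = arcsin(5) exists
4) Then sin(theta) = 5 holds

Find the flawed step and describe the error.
Step 2: Apply arcsin to both sides: theta = arcsin(5)

Step 2 applies arcsin to 5. However, arcsin(x) is only defined for x in [-1, 1] because sin(theta) can only produce values in that range. Since |5| > 1, arcsin(5) is undefined. There is no angle whose sine equals 5.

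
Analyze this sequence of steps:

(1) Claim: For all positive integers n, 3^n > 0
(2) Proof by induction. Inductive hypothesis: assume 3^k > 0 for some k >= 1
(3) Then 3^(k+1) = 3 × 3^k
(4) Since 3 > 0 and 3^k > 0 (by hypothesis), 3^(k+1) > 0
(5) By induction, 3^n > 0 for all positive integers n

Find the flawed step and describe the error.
Step 5: By induction, 3^n > 0 for all positive integers n

Step 5 concludes the proof by induction, but no base case was ever established. A valid induction proof requires: (1) a base case proving 3^1 > 0, and (2) an inductive step showing IF 3^k > 0 THEN 3^(k+1) > 0. Steps 2-4 correctly establish the inductive step, but without the base case the conclusion in step 5 does not follow.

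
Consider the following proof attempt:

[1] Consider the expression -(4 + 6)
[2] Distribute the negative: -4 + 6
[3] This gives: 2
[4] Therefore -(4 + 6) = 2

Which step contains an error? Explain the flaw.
Step 2: Distribute the negative: -4 + 6

Step 2 incorrectly distributes the negative sign. The correct distribution is -(4 + 6) = -4 - 6 = -10. The negative must be applied to both terms, not just the first. The error treats -(4 + 6) as -4 + 6, which equals 2 instead of -10.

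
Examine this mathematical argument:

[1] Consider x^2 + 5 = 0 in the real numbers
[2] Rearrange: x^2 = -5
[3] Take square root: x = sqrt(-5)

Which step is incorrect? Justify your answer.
Step 3: Take square root: x = sqrt(-5)

Step 3 takes the square root of -5, which is negative. In the real number system, the square root of a negative number is undefined. The equation x^2 + 5 = 0 has no real solutions. Square roots of negative numbers only exist in the complex numbers.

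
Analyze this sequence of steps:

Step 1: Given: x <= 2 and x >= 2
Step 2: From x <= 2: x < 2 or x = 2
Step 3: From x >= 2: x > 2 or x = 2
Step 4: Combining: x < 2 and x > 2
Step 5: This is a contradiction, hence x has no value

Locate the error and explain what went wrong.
Step 4: Combining: x < 2 and x > 2

Step 4 incorrectly combines the conditions. From x <= 2 and x >= 2, the intersection is x = 2. The error treats the 'or' cases as 'and' requirements. The correct conclusion is that x = 2 is the unique solution, not that no solution exists.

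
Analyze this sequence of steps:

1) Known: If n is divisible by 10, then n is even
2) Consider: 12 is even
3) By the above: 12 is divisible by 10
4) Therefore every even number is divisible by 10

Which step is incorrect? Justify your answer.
Step 3: By the above: 12 is divisible by 10

Step 3 commits the fallacy of affirming the consequent. The known fact 'divisible by 10 → even' does NOT imply 'even → divisible by 10'. That would be the converse, which is false. For example, 12 is even but 12 ÷ 10 = 1.20, which is not an integer.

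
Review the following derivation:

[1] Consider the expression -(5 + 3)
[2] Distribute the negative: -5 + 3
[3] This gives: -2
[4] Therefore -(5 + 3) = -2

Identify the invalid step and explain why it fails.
Step 2: Distribute the negative: -5 + 3

Step 2 incorrectly distributes the negative sign. The correct distribution is -(5 + 3) = -5 - 3 = -8. The negative must be applied to both terms, not just the first. The error treats -(5 + 3) as -5 + 3, which equals -2 instead of -8.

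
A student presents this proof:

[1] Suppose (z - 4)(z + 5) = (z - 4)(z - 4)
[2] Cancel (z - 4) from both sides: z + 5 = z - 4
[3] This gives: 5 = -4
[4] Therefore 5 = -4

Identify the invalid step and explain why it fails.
Step 2: Cancel (z - 4) from both sides: z + 5 = z - 4

Step 2 cancels (z - 4) from both sides. This is only valid if (z - 4) ≠ 0, i.e., z ≠ 4. When z = 4, both sides equal zero regardless of the other factors. The correct approach requires considering z = 4 as a separate case.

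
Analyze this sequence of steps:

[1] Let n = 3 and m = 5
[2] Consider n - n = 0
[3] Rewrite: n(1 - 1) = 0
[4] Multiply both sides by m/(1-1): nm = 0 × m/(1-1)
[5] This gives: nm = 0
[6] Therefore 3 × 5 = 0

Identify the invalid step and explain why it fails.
Step 4: Multiply both sides by m/(1-1): nm = 0 × m/(1-1)

Step 4 multiplies both sides by m/(1-1). However, 1-1 = 0, so this is multiplication by m/0, which is undefined. We cannot multiply by an undefined expression.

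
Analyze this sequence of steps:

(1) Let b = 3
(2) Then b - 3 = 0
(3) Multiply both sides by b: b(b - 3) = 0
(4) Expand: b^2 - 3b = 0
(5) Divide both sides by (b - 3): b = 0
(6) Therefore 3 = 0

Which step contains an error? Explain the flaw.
Step 5: Divide both sides by (b - 3): b = 0

Step 5 divides both sides by (b - 3). However, since b = 3, we have (b - 3) = 0. Division by zero is undefined, making this step invalid.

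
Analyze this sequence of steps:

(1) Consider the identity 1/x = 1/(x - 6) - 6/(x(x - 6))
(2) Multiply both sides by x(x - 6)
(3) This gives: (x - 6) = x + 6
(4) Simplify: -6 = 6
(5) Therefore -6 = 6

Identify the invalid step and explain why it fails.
Step 3: This gives: (x - 6) = x + 6

Step 3 makes a sign error when clearing denominators. Multiplying -6/(x(x - 6)) by x(x - 6) gives -6, not +6. The correct result is (x - 6) = x - 6, which is trivially true, not (x - 6) = x + 6. (Step 1 is a valid identity: 1/(x - 6) - 6/(x(x - 6)) = (x - 6)/(x(x - 6)) = 1/x.)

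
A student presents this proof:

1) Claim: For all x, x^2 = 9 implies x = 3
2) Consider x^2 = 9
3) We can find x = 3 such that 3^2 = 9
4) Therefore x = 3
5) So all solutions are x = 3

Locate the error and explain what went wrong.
Step 4: Therefore x = 3

Step 4 incorrectly concludes that x = 3 is the only solution. The proof shows that x = 3 is A solution (existence), but does not show it is the ONLY solution (uniqueness). In fact, x = -3 is also a solution since (-3)^2 = 9. Finding one solution doesn't prove there are no others.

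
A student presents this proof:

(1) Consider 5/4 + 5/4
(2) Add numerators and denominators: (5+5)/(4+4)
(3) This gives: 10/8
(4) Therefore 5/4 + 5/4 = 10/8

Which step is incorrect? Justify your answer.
Step 2: Add numerators and denominators: (5+5)/(4+4)

Step 2 incorrectly adds fractions by separately adding numerators and denominators. This is wrong. The correct method requires a common denominator: 5/4 + 5/4 = (5×4 + 5×4)/(4×4) = 40/16 = 5/2. The method used gives 10/8, which is different.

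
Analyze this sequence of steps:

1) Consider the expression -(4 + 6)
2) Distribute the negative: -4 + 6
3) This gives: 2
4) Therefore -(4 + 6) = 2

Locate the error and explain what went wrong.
Step 2: Distribute the negative: -4 + 6

Step 2 incorrectly distributes the negative sign. The correct distribution is -(4 + 6) = -4 - 6 = -10. The negative must be applied to both terms, not just the first. The error treats -(4 + 6) as -4 + 6, which equals 2 instead of -10.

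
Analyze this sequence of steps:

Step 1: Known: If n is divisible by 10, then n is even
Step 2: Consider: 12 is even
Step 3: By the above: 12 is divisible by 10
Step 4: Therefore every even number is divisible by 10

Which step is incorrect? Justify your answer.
Step 3: By the above: 12 is divisible by 10

Step 3 commits the fallacy of affirming the consequent. The known fact 'divisible by 10 → even' does NOT imply 'even → divisible by 10'. That would be the converse, which is false. For example, 12 is even but 12 ÷ 10 = 1.20, which is not an integer.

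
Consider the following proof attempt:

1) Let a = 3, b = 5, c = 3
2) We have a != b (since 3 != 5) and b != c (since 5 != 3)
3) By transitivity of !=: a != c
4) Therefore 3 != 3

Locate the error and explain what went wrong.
Step 3: By transitivity of !=: a != c

Step 3 incorrectly applies transitivity to the '!=' relation. Transitivity states: if a R b and b R c, then a R c. However, '!=' is not transitive. Counterexample: 3 != 5 and 5 != 3, but 3 = 3 (both equal 3). Transitivity holds for relations like <, <=, =, but not for !=.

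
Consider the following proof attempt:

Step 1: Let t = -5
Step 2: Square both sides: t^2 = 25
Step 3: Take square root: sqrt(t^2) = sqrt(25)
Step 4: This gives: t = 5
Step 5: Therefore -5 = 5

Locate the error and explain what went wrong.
Step 4: This gives: t = 5

Step 4 incorrectly states that sqrt(t^2) = t. The correct identity is sqrt(t^2) = |t|. Since t = -5 < 0, we have sqrt(t^2) = |-5| = 5, not t = -5.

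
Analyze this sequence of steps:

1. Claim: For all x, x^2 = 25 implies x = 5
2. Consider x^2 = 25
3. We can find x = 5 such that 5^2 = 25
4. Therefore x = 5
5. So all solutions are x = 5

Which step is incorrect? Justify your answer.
Step 4: Therefore x = 5

Step 4 incorrectly concludes that x = 5 is the only solution. The proof shows that x = 5 is A solution (existence), but does not show it is the ONLY solution (uniqueness). In fact, x = -5 is also a solution since (-5)^2 = 25. Finding one solution doesn't prove there are no others.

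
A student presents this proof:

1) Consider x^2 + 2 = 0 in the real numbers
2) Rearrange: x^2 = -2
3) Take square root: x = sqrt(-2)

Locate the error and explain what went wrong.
Step 3: Take square root: x = sqrt(-2)

Step 3 takes the square root of -2, which is negative. In the real number system, the square root of a negative number is undefined. The equation x^2 + 2 = 0 has no real solutions. Square roots of negative numbers only exist in the complex numbers.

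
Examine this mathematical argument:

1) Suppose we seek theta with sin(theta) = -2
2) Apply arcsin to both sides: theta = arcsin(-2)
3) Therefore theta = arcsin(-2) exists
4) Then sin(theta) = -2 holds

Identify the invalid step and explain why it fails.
Step 2: Apply arcsin to both sides: theta = arcsin(-2)

Step 2 applies arcsin to -2. However, arcsin(x) is only defined for x in [-1, 1] because sin(theta) can only produce values in that range. Since |-2| > 1, arcsin(-2) is undefined. There is no angle whose sine equals -2.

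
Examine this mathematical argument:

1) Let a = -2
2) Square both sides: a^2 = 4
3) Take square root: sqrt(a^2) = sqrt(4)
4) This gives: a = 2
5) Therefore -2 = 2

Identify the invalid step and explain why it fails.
Step 4: This gives: a = 2

Step 4 incorrectly states that sqrt(a^2) = a. The correct identity is sqrt(a^2) = |a|. Since a = -2 < 0, we have sqrt(a^2) = |-2| = 2, not a = -2.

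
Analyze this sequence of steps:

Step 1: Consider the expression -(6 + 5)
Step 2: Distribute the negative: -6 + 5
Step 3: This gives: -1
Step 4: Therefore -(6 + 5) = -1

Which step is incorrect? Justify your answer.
Step 2: Distribute the negative: -6 + 5

Step 2 incorrectly distributes the negative sign. The correct distribution is -(6 + 5) = -6 - 5 = -11. The negative must be applied to both terms, not just the first. The error treats -(6 + 5) as -6 + 5, which equals -1 instead of -11.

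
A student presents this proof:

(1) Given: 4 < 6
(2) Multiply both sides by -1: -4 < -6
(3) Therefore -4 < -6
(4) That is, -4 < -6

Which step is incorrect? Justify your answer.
Step 2: Multiply both sides by -1: -4 < -6

Step 2 multiplies both sides by -1 but fails to reverse the inequality sign. When multiplying (or dividing) an inequality by a negative number, the direction must be reversed. Since 4 < 6, we should get -4 > -6, i.e., -4 > -6.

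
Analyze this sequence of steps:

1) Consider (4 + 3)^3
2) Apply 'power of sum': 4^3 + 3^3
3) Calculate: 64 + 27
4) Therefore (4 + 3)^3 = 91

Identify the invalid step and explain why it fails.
Step 2: Apply 'power of sum': 4^3 + 3^3

Step 2 incorrectly applies a non-existent rule '(a+b)^n = a^n + b^n'. This is false in general. The correct expansion uses the binomial theorem. The actual value is (4 + 3)^3 = 7^3 = 343, not 91.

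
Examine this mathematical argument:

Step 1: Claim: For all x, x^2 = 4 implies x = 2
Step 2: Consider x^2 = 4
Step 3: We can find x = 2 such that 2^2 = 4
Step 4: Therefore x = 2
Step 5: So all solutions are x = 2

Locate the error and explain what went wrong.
Step 4: Therefore x = 2

Step 4 incorrectly concludes that x = 2 is the only solution. The proof shows that x = 2 is A solution (existence), but does not show it is the ONLY solution (uniqueness). In fact, x = -2 is also a solution since (-2)^2 = 4. Finding one solution doesn't prove there are no others.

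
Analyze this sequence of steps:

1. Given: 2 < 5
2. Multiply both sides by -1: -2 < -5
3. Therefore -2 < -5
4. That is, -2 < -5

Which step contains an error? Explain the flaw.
Step 2: Multiply both sides by -1: -2 < -5

Step 2 multiplies both sides by -1 but fails to reverse the inequality sign. When multiplying (or dividing) an inequality by a negative number, the direction must be reversed. Since 2 < 5, we should get -2 > -5, i.e., -2 > -5.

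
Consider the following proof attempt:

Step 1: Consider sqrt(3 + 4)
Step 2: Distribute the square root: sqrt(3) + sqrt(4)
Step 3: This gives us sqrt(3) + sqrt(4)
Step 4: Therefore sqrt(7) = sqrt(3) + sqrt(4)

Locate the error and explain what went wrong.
Step 2: Distribute the square root: sqrt(3) + sqrt(4)

Step 2 incorrectly 'distributes' the square root over addition. The square root function does not distribute: sqrt(a + b) ≠ sqrt(a) + sqrt(b). In fact, sqrt(3 + 4) = sqrt(7) ≈ 2.6458, while sqrt(3) + sqrt(4) ≈ 3.7321.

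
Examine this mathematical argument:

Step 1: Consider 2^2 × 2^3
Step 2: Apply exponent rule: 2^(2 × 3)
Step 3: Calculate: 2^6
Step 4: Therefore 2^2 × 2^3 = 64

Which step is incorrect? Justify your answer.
Step 2: Apply exponent rule: 2^(2 × 3)

Step 2 incorrectly states that a^b × a^c = a^(b×c). The correct rule is a^b × a^c = a^(b+c). The actual value is 2^2 × 2^3 = 2^5 = 32, not 2^6 = 64.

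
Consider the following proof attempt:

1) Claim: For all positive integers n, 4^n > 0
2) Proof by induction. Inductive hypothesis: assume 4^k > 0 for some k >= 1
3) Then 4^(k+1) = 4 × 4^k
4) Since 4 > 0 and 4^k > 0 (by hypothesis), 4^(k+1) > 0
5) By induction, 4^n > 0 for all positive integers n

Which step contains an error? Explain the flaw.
Step 5: By induction, 4^n > 0 for all positive integers n

Step 5 concludes the proof by induction, but no base case was ever established. A valid induction proof requires: (1) a base case proving 4^1 > 0, and (2) an inductive step showing IF 4^k > 0 THEN 4^(k+1) > 0. Steps 2-4 correctly establish the inductive step, but without the base case the conclusion in step 5 does not follow.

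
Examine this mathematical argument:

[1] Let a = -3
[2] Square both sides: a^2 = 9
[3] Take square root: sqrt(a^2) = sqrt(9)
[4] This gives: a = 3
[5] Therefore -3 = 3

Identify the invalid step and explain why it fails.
Step 4: This gives: a = 3

Step 4 incorrectly states that sqrt(a^2) = a. The correct identity is sqrt(a^2) = |a|. Since a = -3 < 0, we have sqrt(a^2) = |-3| = 3, not a = -3.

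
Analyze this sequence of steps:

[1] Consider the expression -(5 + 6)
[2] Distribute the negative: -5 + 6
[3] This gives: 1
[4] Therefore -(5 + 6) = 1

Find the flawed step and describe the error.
Step 2: Distribute the negative: -5 + 6

Step 2 incorrectly distributes the negative sign. The correct distribution is -(5 + 6) = -5 - 6 = -11. The negative must be applied to both terms, not just the first. The error treats -(5 + 6) as -5 + 6, which equals 1 instead of -11.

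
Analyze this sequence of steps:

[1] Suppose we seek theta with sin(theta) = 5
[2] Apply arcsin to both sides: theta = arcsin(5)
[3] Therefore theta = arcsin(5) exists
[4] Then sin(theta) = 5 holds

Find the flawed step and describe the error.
Step 2: Apply arcsin to both sides: theta = arcsin(5)

Step 2 applies arcsin to 5. However, arcsin(x) is only defined for x in [-1, 1] because sin(theta) can only produce values in that range. Since |5| > 1, arcsin(5) is undefined. There is no angle whose sine equals 5.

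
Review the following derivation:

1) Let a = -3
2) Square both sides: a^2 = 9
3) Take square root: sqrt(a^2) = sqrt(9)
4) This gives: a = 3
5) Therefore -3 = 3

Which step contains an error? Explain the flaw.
Step 4: This gives: a = 3

Step 4 incorrectly states that sqrt(a^2) = a. The correct identity is sqrt(a^2) = |a|. Since a = -3 < 0, we have sqrt(a^2) = |-3| = 3, not a = -3.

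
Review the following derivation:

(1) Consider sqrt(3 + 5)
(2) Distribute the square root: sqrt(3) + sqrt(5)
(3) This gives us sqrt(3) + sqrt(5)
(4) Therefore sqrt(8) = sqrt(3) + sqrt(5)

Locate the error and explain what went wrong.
Step 2: Distribute the square root: sqrt(3) + sqrt(5)

Step 2 incorrectly 'distributes' the square root over addition. The square root function does not distribute: sqrt(a + b) ≠ sqrt(a) + sqrt(b). In fact, sqrt(3 + 5) = sqrt(8) ≈ 2.8284, while sqrt(3) + sqrt(5) ≈ 3.9681.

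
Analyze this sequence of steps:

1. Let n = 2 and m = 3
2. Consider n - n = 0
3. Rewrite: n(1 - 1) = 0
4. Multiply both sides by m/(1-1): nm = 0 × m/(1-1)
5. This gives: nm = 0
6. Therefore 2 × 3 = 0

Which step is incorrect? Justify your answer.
Step 4: Multiply both sides by m/(1-1): nm = 0 × m/(1-1)

Step 4 multiplies both sides by m/(1-1). However, 1-1 = 0, so this is multiplication by m/0, which is undefined. We cannot multiply by an undefined expression.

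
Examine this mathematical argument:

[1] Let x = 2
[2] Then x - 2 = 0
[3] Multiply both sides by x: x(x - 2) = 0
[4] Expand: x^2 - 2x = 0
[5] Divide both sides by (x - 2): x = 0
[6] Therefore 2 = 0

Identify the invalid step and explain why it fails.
Step 5: Divide both sides by (x - 2): x = 0

Step 5 divides both sides by (x - 2). However, since x = 2, we have (x - 2) = 0. Division by zero is undefined, making this step invalid.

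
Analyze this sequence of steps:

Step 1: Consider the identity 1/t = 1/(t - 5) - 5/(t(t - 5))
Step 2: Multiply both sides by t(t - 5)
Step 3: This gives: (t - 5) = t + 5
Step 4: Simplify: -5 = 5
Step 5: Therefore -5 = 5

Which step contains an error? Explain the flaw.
Step 3: This gives: (t - 5) = t + 5

Step 3 makes a sign error when clearing denominators. Multiplying -5/(t(t - 5)) by t(t - 5) gives -5, not +5. The correct result is (t - 5) = t - 5, which is trivially true, not (t - 5) = t + 5. (Step 1 is a valid identity: 1/(t - 5) - 5/(t(t - 5)) = (t - 5)/(t(t - 5)) = 1/t.)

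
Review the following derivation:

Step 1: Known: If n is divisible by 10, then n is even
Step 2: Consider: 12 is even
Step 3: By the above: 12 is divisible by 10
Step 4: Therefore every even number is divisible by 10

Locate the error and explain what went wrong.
Step 3: By the above: 12 is divisible by 10

Step 3 commits the fallacy of affirming the consequent. The known fact 'divisible by 10 → even' does NOT imply 'even → divisible by 10'. That would be the converse, which is false. For example, 12 is even but 12 ÷ 10 = 1.20, which is not an integer.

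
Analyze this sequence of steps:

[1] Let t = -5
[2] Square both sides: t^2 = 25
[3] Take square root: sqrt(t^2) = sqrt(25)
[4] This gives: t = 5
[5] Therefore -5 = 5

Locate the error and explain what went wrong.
Step 4: This gives: t = 5

Step 4 incorrectly states that sqrt(t^2) = t. The correct identity is sqrt(t^2) = |t|. Since t = -5 < 0, we have sqrt(t^2) = |-5| = 5, not t = -5.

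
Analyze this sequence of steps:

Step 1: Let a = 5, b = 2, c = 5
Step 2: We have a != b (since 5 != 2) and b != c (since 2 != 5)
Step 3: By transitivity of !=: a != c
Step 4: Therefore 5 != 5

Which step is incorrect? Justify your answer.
Step 3: By transitivity of !=: a != c

Step 3 incorrectly applies transitivity to the '!=' relation. Transitivity states: if a R b and b R c, then a R c. However, '!=' is not transitive. Counterexample: 5 != 2 and 2 != 5, but 5 = 5 (both equal 5). Transitivity holds for relations like <, <=, =, but not for !=.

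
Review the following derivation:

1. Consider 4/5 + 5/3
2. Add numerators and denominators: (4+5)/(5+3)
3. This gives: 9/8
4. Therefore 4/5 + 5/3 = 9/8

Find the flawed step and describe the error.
Step 2: Add numerators and denominators: (4+5)/(5+3)

Step 2 incorrectly adds fractions by separately adding numerators and denominators. This is wrong. The correct method requires a common denominator: 4/5 + 5/3 = (4×3 + 5×5)/(5×3) = 37/15 = 37/15. The method used gives 9/8, which is different.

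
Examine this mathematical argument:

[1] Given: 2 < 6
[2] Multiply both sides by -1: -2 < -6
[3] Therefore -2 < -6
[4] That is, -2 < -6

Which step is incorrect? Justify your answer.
Step 2: Multiply both sides by -1: -2 < -6

Step 2 multiplies both sides by -1 but fails to reverse the inequality sign. When multiplying (or dividing) an inequality by a negative number, the direction must be reversed. Since 2 < 6, we should get -2 > -6, i.e., -2 > -6.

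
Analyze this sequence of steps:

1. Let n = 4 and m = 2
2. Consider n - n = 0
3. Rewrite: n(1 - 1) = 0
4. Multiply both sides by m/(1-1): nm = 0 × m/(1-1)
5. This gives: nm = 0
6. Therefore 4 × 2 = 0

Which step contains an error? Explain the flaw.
Step 4: Multiply both sides by m/(1-1): nm = 0 × m/(1-1)

Step 4 multiplies both sides by m/(1-1). However, 1-1 = 0, so this is multiplication by m/0, which is undefined. We cannot multiply by an undefined expression.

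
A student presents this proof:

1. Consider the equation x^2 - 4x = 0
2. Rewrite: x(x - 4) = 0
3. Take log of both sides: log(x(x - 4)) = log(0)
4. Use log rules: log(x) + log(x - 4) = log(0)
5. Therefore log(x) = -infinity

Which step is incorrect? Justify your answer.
Step 3: Take log of both sides: log(x(x - 4)) = log(0)

Step 3 takes the logarithm of both sides, resulting in log(0) on the right side. The logarithm is only defined for positive numbers; log(0) is undefined (approaches negative infinity). This operation is invalid.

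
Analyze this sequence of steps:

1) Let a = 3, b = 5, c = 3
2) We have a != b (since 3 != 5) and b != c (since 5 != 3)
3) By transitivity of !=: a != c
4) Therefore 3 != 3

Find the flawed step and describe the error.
Step 3: By transitivity of !=: a != c

Step 3 incorrectly applies transitivity to the '!=' relation. Transitivity states: if a R b and b R c, then a R c. However, '!=' is not transitive. Counterexample: 3 != 5 and 5 != 3, but 3 = 3 (both equal 3). Transitivity holds for relations like <, <=, =, but not for !=.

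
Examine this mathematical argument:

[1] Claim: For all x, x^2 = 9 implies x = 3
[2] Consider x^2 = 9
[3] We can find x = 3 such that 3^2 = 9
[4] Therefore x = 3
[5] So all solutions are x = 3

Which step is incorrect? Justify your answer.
Step 4: Therefore x = 3

Step 4 incorrectly concludes that x = 3 is the only solution. The proof shows that x = 3 is A solution (existence), but does not show it is the ONLY solution (uniqueness). In fact, x = -3 is also a solution since (-3)^2 = 9. Finding one solution doesn't prove there are no others.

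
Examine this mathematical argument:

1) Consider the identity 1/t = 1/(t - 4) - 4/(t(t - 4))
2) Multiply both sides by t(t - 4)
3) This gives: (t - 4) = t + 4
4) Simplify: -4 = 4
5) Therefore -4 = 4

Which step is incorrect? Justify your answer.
Step 3: This gives: (t - 4) = t + 4

Step 3 makes a sign error when clearing denominators. Multiplying -4/(t(t - 4)) by t(t - 4) gives -4, not +4. The correct result is (t - 4) = t - 4, which is trivially true, not (t - 4) = t + 4. (Step 1 is a valid identity: 1/(t - 4) - 4/(t(t - 4)) = (t - 4)/(t(t - 4)) = 1/t.)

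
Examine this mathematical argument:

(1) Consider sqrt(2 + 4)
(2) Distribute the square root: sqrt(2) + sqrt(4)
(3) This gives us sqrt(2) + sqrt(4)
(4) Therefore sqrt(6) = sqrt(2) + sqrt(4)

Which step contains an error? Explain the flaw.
Step 2: Distribute the square root: sqrt(2) + sqrt(4)

Step 2 incorrectly 'distributes' the square root over addition. The square root function does not distribute: sqrt(a + b) ≠ sqrt(a) + sqrt(b). In fact, sqrt(2 + 4) = sqrt(6) ≈ 2.4495, while sqrt(2) + sqrt(4) ≈ 3.4142.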